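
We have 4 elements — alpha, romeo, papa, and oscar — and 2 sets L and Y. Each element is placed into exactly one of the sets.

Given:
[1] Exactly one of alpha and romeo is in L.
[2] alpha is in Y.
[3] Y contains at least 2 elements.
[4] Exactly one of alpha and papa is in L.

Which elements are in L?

From (2): alpha ∈ Y.
(1) (exactly one): romeo ∈ L.
(4) (exactly one): papa ∈ L.
(3): only 2 candidates remain for Y, so all are in.

L = {papa, romeo}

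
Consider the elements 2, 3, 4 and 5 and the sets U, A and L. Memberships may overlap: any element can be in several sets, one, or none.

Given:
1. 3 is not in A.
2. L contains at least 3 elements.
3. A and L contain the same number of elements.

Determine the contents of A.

A = {2, 4, 5}

From (1): 3 ∉ A.
Suppose 2 ∉ A: no assignment then satisfies all the clues, so 2 ∈ A.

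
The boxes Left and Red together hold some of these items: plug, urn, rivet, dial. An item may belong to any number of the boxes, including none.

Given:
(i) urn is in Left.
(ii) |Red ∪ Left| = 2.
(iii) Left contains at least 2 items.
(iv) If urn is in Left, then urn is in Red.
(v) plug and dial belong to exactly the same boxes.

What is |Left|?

2

From (i): urn ∈ Left.
(iv): urn ∈ Red.
Suppose plug ∈ Left: no assignment then satisfies all the clues, so plug ∉ Left.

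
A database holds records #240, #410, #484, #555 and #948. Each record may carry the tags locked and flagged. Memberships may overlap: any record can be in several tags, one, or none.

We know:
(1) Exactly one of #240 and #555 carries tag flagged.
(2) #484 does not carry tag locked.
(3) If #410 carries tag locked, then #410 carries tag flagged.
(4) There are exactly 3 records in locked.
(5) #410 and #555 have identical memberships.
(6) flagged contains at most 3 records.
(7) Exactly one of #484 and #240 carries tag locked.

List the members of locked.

locked = {#240, #410, #555}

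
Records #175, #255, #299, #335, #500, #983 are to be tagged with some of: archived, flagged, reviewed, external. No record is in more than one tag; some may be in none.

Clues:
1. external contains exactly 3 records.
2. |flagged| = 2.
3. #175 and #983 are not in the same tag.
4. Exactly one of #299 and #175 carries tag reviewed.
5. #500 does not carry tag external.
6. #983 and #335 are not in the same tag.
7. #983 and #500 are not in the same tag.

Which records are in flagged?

flagged = {#335, #500}

From (5): #500 ∉ external.
Suppose #175 ∈ flagged: no assignment then satisfies all the clues, so #175 ∉ flagged.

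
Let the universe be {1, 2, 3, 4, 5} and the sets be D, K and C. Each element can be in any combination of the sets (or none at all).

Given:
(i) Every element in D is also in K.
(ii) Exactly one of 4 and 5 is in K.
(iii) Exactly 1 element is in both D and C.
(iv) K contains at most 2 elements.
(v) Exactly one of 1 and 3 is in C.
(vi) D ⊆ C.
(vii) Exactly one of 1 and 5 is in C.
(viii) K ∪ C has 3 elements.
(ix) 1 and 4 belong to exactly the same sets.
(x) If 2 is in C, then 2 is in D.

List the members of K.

K = {2, 5}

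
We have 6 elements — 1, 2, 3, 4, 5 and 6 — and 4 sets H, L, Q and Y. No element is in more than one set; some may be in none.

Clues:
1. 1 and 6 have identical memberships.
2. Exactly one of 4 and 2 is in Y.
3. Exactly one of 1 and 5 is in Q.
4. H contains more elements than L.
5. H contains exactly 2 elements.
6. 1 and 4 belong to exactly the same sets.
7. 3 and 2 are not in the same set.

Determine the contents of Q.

Q = {1, 4, 6}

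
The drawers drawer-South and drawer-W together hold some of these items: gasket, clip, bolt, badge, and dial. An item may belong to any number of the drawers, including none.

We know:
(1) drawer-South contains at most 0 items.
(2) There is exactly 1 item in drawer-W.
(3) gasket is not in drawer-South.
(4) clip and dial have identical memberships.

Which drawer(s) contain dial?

dial: none

From (3): gasket ∉ drawer-South.
(1): drawer-South already has 0, so the rest are out.
Suppose dial ∈ drawer-W: no assignment then satisfies all the clues, so dial ∉ drawer-W.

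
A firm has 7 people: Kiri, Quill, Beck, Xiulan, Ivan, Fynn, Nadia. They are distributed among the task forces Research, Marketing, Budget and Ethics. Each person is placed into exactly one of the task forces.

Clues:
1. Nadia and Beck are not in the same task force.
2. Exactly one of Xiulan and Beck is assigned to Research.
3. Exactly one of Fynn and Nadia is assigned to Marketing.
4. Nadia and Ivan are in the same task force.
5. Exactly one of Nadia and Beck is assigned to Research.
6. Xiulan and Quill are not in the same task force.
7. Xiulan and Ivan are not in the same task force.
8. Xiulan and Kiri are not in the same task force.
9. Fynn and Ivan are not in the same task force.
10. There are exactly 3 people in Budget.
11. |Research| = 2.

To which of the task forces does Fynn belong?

Fynn: Marketing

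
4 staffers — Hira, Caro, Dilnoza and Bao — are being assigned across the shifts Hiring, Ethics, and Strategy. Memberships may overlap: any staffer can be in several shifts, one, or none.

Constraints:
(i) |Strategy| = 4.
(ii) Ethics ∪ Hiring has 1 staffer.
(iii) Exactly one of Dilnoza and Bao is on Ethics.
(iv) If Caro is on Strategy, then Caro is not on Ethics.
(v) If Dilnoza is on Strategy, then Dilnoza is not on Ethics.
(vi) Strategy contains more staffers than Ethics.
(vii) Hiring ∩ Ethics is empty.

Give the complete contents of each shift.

Hiring = {}; Ethics = {Bao}; Strategy = {Bao, Caro, Dilnoza, Hira}

(i): only 4 candidates remain for Strategy, so all are in.
(iv): Caro ∉ Ethics.
(v): Dilnoza ∉ Ethics.
(iii) (exactly one): Bao ∈ Ethics.
(vii) (disjoint): Bao ∉ Hiring.
Suppose Hira ∈ Hiring: no assignment then satisfies all the clues, so Hira ∉ Hiring.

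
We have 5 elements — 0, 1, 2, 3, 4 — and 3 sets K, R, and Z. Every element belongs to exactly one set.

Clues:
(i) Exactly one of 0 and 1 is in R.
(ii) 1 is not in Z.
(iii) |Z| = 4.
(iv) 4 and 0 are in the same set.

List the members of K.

K = {}

From (ii): 1 ∉ Z.
(iii): only 4 candidates remain for Z, so all are in.
(i) (exactly one): 1 ∈ R.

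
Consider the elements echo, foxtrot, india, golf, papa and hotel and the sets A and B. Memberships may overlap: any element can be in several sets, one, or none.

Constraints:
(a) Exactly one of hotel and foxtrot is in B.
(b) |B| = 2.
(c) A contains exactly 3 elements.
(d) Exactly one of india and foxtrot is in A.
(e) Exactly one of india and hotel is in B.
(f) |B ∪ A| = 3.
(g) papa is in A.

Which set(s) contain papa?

From (g): papa ∈ A.
Suppose papa ∉ B: no assignment then satisfies all the clues, so papa ∈ B.

papa: A, B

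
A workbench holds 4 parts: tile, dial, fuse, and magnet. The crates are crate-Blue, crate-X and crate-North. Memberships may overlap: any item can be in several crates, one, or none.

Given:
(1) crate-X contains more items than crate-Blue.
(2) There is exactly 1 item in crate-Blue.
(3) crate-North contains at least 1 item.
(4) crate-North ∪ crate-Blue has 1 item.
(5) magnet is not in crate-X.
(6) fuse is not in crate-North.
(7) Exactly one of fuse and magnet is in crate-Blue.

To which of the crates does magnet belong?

magnet: crate-Blue, crate-North

From (5): magnet ∉ crate-X.
From (6): fuse ∉ crate-North.
Suppose magnet ∉ crate-Blue: no assignment then satisfies all the clues, so magnet ∈ crate-Blue.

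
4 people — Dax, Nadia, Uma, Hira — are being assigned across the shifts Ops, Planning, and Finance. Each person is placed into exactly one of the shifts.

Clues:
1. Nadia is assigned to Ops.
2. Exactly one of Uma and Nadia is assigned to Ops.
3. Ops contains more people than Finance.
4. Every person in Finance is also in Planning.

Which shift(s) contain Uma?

Uma: Planning

From (1): Nadia ∈ Ops.
(2) (exactly one): Uma ∉ Ops.
Suppose Uma ∉ Planning: no assignment then satisfies all the clues, so Uma ∈ Planning.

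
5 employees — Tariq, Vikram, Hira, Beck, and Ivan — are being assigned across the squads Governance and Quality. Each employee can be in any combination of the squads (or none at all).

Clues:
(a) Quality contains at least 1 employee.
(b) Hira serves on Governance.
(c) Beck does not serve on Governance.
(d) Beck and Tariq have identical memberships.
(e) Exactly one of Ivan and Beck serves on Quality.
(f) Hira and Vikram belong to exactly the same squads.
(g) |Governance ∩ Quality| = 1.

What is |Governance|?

3

From (b): Hira ∈ Governance.
From (c): Beck ∉ Governance.
(d): Tariq matches Beck: Tariq ∉ Governance.
(f): Vikram matches Hira: Vikram ∈ Governance.
Suppose Tariq ∈ Quality: no assignment then satisfies all the clues, so Tariq ∉ Quality.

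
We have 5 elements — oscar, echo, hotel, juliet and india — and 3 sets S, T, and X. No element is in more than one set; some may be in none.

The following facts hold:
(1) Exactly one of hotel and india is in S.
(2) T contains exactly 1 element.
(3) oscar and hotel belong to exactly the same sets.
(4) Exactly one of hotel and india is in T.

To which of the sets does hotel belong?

hotel: S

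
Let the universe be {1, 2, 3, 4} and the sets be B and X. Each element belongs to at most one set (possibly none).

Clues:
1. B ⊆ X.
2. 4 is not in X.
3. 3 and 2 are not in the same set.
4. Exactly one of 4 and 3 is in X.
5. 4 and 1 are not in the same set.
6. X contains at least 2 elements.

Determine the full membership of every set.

B = {}; X = {1, 3}

From (2): 4 ∉ X.
(1) contrapositive: 4 ∉ B.
(4) (exactly one): 3 ∈ X.
(3): 2 ∉ X.
(6): only 2 candidates remain for X, so all are in.
(1) contrapositive: 2 ∉ B.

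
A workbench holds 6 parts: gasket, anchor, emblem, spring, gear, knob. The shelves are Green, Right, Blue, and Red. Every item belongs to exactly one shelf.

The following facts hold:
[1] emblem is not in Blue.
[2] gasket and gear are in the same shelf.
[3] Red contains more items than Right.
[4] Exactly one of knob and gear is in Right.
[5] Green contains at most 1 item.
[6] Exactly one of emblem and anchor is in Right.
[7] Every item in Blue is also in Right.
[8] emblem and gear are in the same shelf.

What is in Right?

Right = {anchor, knob}

From (1): emblem ∉ Blue.
(8): gear matches emblem: gear ∉ Blue.
(2): gasket matches gear: gasket ∉ Blue.
Suppose gasket ∈ Right: no assignment then satisfies all the clues, so gasket ∉ Right.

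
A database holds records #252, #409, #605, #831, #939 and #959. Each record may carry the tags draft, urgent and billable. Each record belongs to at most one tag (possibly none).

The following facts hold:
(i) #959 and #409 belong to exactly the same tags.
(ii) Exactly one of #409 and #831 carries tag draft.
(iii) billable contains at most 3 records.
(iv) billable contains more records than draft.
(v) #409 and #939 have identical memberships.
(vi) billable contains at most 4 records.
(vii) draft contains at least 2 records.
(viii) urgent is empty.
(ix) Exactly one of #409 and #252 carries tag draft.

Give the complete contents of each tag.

(viii): urgent already has 0, so the rest are out.
Suppose #252 ∉ draft: no assignment then satisfies all the clues, so #252 ∈ draft.

draft = {#252, #831}; urgent = {}; billable = {#409, #939, #959}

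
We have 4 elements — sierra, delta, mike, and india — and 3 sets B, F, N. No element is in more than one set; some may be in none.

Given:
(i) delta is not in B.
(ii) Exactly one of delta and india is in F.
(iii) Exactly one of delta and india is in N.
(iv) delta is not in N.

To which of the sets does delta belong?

From (i): delta ∉ B.
From (iv): delta ∉ N.
(iii) (exactly one): india ∈ N.
(ii) (exactly one): delta ∈ F.

delta: F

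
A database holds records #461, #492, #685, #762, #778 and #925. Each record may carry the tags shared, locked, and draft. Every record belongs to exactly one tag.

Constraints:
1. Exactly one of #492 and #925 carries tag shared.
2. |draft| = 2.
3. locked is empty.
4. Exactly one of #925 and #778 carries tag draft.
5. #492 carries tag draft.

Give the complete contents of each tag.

From (5): #492 ∈ draft.
(1) (exactly one): #925 ∈ shared.
(3): locked already has 0, so the rest are out.
(4) (exactly one): #778 ∈ draft.
(2): draft already has 2, so the rest are out.
Only one tag left: #461 ∈ shared.
Only one tag left: #685 ∈ shared.
Only one tag left: #762 ∈ shared.

shared = {#461, #685, #762, #925}; locked = {}; draft = {#492, #778}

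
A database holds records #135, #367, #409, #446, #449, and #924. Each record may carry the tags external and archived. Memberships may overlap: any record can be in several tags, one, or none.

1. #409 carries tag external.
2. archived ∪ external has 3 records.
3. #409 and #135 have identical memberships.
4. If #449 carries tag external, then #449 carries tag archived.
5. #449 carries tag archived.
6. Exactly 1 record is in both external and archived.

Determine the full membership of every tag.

From (1): #409 ∈ external.
From (5): #449 ∈ archived.
(3): #135 matches #409: #135 ∈ external.
Suppose #135 ∈ archived: no assignment then satisfies all the clues, so #135 ∉ archived.

external = {#135, #409, #449}; archived = {#449}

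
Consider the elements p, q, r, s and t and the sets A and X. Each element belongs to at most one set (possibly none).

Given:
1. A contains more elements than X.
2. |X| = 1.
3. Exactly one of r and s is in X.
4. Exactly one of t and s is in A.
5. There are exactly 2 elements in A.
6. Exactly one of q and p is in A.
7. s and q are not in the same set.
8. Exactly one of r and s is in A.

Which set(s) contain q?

q: none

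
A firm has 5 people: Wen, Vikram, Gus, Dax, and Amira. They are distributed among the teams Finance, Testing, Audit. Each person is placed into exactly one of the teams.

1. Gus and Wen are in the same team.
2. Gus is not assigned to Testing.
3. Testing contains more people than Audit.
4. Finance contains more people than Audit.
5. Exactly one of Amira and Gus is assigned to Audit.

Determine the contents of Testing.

Testing = {Dax, Vikram}

From (2): Gus ∉ Testing.
(1): Wen matches Gus: Wen ∉ Testing.
Suppose Vikram ∉ Testing: no assignment then satisfies all the clues, so Vikram ∈ Testing.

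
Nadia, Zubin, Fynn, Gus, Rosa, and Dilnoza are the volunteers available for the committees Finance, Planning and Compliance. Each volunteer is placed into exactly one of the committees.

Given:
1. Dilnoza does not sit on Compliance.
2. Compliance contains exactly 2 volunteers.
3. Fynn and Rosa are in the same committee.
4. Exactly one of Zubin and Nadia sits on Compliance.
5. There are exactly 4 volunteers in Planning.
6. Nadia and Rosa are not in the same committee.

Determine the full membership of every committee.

Finance = {}; Planning = {Dilnoza, Fynn, Rosa, Zubin}; Compliance = {Gus, Nadia}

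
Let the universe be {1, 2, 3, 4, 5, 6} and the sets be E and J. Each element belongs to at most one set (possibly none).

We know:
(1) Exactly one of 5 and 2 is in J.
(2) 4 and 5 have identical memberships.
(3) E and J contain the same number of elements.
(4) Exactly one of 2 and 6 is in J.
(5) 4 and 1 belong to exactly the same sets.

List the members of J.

J = {2}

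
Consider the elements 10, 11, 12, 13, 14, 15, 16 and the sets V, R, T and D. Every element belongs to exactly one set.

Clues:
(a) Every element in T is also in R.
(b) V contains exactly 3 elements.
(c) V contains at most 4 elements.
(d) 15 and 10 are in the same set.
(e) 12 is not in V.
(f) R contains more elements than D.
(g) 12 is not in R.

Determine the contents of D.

D = {12}

From (e): 12 ∉ V.
From (g): 12 ∉ R.
(a) contrapositive: 12 ∉ T.
Only one set left: 12 ∈ D.
Suppose 10 ∈ D: no assignment then satisfies all the clues, so 10 ∉ D.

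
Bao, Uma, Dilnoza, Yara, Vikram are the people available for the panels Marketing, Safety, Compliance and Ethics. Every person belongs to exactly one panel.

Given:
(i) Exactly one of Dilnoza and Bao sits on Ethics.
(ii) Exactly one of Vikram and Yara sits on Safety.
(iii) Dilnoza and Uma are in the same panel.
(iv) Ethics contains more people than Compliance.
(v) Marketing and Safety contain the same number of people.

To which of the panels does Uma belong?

Uma: Ethics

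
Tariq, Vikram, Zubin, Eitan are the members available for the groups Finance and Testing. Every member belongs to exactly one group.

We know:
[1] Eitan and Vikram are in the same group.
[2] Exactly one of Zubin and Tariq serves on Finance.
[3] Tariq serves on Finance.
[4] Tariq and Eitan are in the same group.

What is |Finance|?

From (3): Tariq ∈ Finance.
(2) (exactly one): Zubin ∉ Finance.
(4): Eitan matches Tariq: Eitan ∈ Finance.
Only one group left: Zubin ∈ Testing.
(1): Vikram matches Eitan: Vikram ∈ Finance.

3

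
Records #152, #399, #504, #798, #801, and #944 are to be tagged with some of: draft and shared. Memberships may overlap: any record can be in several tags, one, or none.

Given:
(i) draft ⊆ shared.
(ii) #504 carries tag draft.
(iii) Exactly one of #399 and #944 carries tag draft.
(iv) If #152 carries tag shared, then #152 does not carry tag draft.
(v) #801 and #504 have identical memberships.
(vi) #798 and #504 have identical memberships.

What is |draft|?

From (ii): #504 ∈ draft.
(i) with #504 ∈ draft: #504 ∈ shared.
(v): #801 matches #504: #801 ∈ draft.
(v): #801 matches #504: #801 ∈ shared.
(vi): #798 matches #504: #798 ∈ draft.
(vi): #798 matches #504: #798 ∈ shared.
Suppose #152 ∈ draft: no assignment then satisfies all the clues, so #152 ∉ draft.

4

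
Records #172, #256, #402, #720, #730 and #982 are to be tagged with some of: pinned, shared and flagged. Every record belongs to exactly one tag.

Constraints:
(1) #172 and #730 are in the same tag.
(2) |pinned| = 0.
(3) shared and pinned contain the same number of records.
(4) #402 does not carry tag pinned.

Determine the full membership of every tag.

pinned = {}; shared = {}; flagged = {#172, #256, #402, #720, #730, #982}

From (4): #402 ∉ pinned.
(2): pinned already has 0, so the rest are out.
Suppose #172 ∈ shared: no assignment then satisfies all the clues, so #172 ∉ shared.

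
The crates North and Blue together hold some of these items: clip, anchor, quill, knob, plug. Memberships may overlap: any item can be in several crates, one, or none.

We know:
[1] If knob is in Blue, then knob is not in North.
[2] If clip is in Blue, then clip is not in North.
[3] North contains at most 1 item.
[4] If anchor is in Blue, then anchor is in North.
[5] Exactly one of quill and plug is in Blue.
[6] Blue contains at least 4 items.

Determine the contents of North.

North = {anchor}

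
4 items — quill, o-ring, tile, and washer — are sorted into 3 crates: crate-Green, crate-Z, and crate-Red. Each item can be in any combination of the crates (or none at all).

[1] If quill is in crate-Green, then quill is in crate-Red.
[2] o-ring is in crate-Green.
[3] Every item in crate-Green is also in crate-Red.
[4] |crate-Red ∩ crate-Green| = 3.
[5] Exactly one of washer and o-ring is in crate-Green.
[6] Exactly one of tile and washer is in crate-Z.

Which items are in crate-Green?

crate-Green = {o-ring, quill, tile}

From (2): o-ring ∈ crate-Green.
(3) with o-ring ∈ crate-Green: o-ring ∈ crate-Red.
(5) (exactly one): washer ∉ crate-Green.
Suppose quill ∉ crate-Green: no assignment then satisfies all the clues, so quill ∈ crate-Green.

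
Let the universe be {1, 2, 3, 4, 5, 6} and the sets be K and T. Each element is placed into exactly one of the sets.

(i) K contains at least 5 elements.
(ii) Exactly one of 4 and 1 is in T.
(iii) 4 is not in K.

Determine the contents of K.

From (iii): 4 ∉ K.
(i): only 5 candidates remain for K, so all are in.
(ii) (exactly one): 4 ∈ T.

K = {1, 2, 3, 5, 6}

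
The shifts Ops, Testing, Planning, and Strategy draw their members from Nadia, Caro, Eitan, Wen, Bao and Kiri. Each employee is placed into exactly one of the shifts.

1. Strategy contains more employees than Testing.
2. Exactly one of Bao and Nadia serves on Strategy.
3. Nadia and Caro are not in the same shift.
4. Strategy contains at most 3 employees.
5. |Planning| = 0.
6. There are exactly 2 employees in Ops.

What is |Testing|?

1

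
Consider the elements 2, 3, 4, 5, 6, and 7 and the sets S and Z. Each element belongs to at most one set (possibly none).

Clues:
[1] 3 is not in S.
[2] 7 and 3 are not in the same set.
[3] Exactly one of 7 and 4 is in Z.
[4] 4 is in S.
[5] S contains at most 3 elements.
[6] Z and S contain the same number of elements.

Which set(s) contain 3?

3: none

From (1): 3 ∉ S.
From (4): 4 ∈ S.
(3) (exactly one): 7 ∈ Z.
(2): 3 ∉ Z.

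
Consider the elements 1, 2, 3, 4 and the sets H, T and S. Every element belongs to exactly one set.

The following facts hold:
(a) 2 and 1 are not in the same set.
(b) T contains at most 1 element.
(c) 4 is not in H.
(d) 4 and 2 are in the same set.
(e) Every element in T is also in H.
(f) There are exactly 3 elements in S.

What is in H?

H = {1}

From (c): 4 ∉ H.
(d): 2 matches 4: 2 ∉ H.
(e) contrapositive: 2 ∉ T.
(e) contrapositive: 4 ∉ T.
Only one set left: 2 ∈ S.
Only one set left: 4 ∈ S.
(a): 1 ∉ S.
(f): only 3 candidates remain for S, so all are in.
Suppose 1 ∉ H: no assignment then satisfies all the clues, so 1 ∈ H.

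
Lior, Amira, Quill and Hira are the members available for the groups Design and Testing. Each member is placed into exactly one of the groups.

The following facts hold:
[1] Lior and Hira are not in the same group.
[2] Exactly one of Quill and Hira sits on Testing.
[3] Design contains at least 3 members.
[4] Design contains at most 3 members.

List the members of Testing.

Testing = {Hira}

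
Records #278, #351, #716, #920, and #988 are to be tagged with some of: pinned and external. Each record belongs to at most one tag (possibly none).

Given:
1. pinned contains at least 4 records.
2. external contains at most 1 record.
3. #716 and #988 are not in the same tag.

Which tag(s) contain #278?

#278: pinned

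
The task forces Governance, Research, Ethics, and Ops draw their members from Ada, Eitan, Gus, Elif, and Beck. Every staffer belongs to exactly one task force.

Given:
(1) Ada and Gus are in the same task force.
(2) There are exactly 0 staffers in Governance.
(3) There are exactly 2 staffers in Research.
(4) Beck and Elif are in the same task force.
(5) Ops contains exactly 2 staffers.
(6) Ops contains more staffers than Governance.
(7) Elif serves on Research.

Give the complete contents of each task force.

Governance = {}; Research = {Beck, Elif}; Ethics = {Eitan}; Ops = {Ada, Gus}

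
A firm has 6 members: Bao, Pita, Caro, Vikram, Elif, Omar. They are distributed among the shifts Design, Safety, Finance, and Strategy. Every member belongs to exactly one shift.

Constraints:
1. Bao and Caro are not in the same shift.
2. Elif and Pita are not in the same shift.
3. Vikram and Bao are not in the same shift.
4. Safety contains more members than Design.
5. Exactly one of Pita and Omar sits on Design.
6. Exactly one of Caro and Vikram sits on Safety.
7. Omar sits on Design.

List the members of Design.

Design = {Omar}

From (7): Omar ∈ Design.
(5) (exactly one): Pita ∉ Design.
Suppose Bao ∈ Design: no assignment then satisfies all the clues, so Bao ∉ Design.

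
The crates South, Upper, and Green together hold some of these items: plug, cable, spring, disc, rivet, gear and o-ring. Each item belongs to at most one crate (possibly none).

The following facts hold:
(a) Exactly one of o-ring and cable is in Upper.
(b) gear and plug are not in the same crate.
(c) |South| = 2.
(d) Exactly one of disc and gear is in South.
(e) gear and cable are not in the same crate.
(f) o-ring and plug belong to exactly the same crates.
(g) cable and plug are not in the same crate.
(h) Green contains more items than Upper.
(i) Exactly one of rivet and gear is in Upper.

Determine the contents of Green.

Green = {disc, o-ring, plug}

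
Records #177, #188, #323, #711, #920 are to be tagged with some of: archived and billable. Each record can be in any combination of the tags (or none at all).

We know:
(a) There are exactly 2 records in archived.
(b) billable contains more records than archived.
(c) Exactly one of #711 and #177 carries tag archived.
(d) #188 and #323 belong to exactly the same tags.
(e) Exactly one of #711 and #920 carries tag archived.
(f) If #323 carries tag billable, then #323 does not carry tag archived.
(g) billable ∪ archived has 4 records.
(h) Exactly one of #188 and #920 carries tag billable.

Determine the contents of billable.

billable = {#177, #188, #323}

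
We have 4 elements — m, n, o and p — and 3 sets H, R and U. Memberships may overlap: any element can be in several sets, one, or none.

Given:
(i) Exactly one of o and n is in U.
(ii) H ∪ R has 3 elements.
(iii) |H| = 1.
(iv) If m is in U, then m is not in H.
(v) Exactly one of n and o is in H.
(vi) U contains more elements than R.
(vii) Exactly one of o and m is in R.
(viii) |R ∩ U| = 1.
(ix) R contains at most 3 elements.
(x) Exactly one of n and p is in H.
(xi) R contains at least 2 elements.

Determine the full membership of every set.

H = {n}; R = {o, p}; U = {m, n, p}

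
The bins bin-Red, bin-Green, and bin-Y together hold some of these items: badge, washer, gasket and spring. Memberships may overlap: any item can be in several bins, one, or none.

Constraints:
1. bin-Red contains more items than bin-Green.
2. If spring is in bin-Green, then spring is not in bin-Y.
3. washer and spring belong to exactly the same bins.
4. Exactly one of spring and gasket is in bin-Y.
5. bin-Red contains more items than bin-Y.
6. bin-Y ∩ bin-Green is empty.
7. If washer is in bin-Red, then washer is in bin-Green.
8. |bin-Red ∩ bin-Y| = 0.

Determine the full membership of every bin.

bin-Red = {badge, spring, washer}; bin-Green = {spring, washer}; bin-Y = {gasket}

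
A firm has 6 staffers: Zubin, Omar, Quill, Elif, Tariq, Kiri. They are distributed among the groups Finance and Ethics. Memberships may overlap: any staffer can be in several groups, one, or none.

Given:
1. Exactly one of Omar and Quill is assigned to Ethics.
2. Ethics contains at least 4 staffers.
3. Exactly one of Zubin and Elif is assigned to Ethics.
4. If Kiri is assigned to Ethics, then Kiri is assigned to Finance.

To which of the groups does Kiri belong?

Kiri: Ethics, Finance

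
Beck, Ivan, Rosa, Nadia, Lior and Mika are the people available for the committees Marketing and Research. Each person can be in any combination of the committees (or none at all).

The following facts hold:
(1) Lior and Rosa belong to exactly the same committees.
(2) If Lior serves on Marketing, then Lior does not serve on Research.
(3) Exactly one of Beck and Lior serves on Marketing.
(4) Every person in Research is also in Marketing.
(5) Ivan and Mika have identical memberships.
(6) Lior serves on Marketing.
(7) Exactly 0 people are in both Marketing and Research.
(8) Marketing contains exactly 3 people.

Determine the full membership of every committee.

Marketing = {Lior, Nadia, Rosa}; Research = {}

From (6): Lior ∈ Marketing.
(1): Rosa matches Lior: Rosa ∈ Marketing.
(2): Lior ∉ Research.
(3) (exactly one): Beck ∉ Marketing.
(4) contrapositive: Beck ∉ Research.
(1): Rosa matches Lior: Rosa ∉ Research.
Suppose Ivan ∈ Marketing: no assignment then satisfies all the clues, so Ivan ∉ Marketing.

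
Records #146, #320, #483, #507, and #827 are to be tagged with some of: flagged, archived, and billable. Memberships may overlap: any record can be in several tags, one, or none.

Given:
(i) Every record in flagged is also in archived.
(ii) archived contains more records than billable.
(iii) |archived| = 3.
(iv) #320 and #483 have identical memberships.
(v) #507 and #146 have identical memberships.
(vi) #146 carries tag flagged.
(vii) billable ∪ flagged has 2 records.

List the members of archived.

archived = {#146, #507, #827}

From (vi): #146 ∈ flagged.
(i) with #146 ∈ flagged: #146 ∈ archived.
(v): #507 matches #146: #507 ∈ flagged.
(v): #507 matches #146: #507 ∈ archived.
Suppose #320 ∈ archived: no assignment then satisfies all the clues, so #320 ∉ archived.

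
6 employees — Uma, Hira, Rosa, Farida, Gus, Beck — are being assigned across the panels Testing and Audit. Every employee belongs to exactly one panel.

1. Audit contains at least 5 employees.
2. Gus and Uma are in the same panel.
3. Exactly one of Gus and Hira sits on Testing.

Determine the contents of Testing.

Testing = {Hira}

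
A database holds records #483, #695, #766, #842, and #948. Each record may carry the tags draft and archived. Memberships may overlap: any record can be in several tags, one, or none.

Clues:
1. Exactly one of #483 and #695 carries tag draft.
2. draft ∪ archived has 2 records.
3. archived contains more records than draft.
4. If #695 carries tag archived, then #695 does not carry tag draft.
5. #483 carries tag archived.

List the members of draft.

draft = {#483}

From (5): #483 ∈ archived.
Suppose #483 ∉ draft: no assignment then satisfies all the clues, so #483 ∈ draft.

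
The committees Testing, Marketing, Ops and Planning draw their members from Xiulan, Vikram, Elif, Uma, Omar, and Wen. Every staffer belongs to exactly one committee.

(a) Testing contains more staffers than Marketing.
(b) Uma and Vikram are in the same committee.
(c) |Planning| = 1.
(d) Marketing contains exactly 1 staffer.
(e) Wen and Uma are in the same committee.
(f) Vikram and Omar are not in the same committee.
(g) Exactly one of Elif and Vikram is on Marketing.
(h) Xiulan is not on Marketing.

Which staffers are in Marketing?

Marketing = {Elif}

From (h): Xiulan ∉ Marketing.
Suppose Vikram ∈ Marketing: no assignment then satisfies all the clues, so Vikram ∉ Marketing.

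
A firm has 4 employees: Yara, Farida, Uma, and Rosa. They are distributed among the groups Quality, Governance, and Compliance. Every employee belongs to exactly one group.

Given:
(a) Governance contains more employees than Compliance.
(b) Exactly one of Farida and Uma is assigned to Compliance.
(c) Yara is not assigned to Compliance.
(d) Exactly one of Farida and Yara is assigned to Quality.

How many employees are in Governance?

2

From (c): Yara ∉ Compliance.
Suppose Uma ∈ Quality: no assignment then satisfies all the clues, so Uma ∉ Quality.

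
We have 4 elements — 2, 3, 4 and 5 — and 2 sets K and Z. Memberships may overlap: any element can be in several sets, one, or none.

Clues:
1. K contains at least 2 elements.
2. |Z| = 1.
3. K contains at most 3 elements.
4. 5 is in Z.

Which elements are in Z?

Z = {5}

From (4): 5 ∈ Z.
(2): Z already has 1, so the rest are out.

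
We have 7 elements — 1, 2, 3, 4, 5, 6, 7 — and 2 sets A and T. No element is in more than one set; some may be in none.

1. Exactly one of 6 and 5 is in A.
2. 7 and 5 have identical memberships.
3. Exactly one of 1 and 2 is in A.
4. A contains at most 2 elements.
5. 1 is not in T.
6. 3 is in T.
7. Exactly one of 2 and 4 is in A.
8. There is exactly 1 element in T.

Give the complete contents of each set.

A = {2, 6}; T = {3}

From (5): 1 ∉ T.
From (6): 3 ∈ T.
(8): T already has 1, so the rest are out.
Suppose 1 ∈ A: no assignment then satisfies all the clues, so 1 ∉ A.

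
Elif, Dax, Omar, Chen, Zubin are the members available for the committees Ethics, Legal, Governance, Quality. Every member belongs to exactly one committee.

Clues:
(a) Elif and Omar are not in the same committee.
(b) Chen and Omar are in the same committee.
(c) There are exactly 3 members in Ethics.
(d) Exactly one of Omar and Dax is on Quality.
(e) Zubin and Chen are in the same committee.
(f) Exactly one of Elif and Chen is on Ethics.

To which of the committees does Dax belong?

Dax: Quality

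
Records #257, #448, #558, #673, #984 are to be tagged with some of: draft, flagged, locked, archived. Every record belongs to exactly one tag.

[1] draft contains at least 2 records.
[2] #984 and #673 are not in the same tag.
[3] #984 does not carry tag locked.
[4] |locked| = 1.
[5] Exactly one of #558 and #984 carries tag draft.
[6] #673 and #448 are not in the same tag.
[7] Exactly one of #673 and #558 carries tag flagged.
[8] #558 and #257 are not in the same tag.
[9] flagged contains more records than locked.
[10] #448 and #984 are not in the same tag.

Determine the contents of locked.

locked = {#673}

From (3): #984 ∉ locked.
Suppose #257 ∈ locked: no assignment then satisfies all the clues, so #257 ∉ locked.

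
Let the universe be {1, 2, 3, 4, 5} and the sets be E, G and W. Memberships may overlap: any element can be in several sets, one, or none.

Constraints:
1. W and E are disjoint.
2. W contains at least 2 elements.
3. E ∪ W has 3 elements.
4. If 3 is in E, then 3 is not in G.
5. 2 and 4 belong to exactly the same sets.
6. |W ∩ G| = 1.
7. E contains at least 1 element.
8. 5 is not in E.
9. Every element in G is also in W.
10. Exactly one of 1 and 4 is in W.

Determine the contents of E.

E = {3}

From (8): 5 ∉ E.
Suppose 1 ∈ E: no assignment then satisfies all the clues, so 1 ∉ E.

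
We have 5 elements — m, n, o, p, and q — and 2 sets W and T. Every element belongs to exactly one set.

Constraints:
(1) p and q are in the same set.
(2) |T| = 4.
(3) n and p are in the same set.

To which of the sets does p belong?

p: T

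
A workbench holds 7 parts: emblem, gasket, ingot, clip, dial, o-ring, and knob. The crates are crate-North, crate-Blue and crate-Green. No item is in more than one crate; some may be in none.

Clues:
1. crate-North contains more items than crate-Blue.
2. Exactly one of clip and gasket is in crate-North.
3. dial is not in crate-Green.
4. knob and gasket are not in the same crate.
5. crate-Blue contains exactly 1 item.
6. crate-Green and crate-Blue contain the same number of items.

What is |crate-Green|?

1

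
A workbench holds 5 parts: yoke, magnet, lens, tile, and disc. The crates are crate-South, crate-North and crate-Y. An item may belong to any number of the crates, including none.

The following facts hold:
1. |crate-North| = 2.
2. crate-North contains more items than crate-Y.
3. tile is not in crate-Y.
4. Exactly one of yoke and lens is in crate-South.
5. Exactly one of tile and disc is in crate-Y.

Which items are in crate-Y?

crate-Y = {disc}

From (3): tile ∉ crate-Y.
(5) (exactly one): disc ∈ crate-Y.
Suppose yoke ∈ crate-Y: no assignment then satisfies all the clues, so yoke ∉ crate-Y.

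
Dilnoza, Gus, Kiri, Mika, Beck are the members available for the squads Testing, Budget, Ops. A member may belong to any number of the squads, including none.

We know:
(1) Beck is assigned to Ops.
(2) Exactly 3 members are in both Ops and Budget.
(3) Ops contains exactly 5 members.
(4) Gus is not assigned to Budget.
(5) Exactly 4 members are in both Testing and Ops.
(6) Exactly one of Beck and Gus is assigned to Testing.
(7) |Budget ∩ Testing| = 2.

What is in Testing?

Testing = {Dilnoza, Gus, Kiri, Mika}

From (1): Beck ∈ Ops.
From (4): Gus ∉ Budget.
(3): only 5 candidates remain for Ops, so all are in.
Suppose Dilnoza ∉ Testing: no assignment then satisfies all the clues, so Dilnoza ∈ Testing.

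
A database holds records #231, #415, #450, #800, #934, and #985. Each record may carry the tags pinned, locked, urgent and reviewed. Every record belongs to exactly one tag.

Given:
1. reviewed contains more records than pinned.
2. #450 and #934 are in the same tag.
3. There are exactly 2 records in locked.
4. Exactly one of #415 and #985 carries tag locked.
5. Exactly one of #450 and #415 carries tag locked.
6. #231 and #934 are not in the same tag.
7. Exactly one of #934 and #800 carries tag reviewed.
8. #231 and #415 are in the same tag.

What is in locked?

locked = {#231, #415}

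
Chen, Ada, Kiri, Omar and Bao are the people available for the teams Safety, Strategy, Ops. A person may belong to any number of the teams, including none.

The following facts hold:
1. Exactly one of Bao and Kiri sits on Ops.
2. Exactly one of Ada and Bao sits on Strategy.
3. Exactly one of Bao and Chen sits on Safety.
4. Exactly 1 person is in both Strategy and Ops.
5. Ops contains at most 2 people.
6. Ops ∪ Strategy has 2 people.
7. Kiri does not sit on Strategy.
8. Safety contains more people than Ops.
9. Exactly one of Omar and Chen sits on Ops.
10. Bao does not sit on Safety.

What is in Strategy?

From (7): Kiri ∉ Strategy.
From (10): Bao ∉ Safety.
(3) (exactly one): Chen ∈ Safety.
Suppose Chen ∈ Strategy: no assignment then satisfies all the clues, so Chen ∉ Strategy.

Strategy = {Bao}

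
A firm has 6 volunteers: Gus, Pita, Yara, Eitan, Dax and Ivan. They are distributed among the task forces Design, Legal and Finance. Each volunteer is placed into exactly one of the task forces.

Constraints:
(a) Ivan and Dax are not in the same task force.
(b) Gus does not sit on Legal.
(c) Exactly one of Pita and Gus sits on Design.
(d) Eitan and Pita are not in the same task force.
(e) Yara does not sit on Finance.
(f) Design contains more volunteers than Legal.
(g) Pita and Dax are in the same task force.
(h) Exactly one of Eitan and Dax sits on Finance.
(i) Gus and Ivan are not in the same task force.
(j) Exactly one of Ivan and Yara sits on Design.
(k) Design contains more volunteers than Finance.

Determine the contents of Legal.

Legal = {Ivan}

From (b): Gus ∉ Legal.
From (e): Yara ∉ Finance.
Suppose Pita ∈ Legal: no assignment then satisfies all the clues, so Pita ∉ Legal.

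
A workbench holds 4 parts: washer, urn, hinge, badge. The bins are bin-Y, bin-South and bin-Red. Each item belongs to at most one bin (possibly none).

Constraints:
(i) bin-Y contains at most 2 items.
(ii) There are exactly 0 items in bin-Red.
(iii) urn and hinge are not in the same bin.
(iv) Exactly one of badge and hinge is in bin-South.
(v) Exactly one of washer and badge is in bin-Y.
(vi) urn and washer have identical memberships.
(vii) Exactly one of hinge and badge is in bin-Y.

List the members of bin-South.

bin-South = {hinge}

(ii): bin-Red already has 0, so the rest are out.
Suppose washer ∈ bin-South: no assignment then satisfies all the clues, so washer ∉ bin-South.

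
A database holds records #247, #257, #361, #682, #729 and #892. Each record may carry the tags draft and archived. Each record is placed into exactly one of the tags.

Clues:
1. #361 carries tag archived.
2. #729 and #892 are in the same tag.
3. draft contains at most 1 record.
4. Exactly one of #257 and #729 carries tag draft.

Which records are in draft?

draft = {#257}

From (1): #361 ∈ archived.
Suppose #247 ∈ draft: no assignment then satisfies all the clues, so #247 ∉ draft.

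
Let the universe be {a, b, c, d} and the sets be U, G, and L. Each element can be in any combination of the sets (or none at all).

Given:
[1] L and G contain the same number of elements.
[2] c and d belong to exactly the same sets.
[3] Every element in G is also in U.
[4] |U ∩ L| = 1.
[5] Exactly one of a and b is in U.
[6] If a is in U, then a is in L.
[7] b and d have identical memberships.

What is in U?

U = {a}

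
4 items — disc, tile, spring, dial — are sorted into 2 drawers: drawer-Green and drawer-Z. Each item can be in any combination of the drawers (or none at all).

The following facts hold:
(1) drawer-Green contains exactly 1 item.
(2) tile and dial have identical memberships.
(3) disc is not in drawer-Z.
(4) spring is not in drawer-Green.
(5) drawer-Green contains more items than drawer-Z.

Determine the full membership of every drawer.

drawer-Green = {disc}; drawer-Z = {}

From (3): disc ∉ drawer-Z.
From (4): spring ∉ drawer-Green.
Suppose disc ∉ drawer-Green: no assignment then satisfies all the clues, so disc ∈ drawer-Green.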